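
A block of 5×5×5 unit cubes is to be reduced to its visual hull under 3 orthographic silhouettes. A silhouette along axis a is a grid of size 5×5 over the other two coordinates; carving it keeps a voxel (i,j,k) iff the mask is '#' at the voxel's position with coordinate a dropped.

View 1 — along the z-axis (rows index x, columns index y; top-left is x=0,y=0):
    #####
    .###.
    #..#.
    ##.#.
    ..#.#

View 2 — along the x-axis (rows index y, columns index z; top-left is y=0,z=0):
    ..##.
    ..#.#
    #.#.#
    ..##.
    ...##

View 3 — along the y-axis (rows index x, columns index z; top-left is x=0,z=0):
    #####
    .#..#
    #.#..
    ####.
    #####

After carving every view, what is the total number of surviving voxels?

remaining voxels: 25

start: 5×5×5 = 125 voxels
after view 1 [z-axis, 15 of 25 cells solid] → remaining = 75
after view 2 [x-axis, 11 of 25 cells solid] → remaining = 33
after view 3 [y-axis, 18 of 25 cells solid] → remaining = 25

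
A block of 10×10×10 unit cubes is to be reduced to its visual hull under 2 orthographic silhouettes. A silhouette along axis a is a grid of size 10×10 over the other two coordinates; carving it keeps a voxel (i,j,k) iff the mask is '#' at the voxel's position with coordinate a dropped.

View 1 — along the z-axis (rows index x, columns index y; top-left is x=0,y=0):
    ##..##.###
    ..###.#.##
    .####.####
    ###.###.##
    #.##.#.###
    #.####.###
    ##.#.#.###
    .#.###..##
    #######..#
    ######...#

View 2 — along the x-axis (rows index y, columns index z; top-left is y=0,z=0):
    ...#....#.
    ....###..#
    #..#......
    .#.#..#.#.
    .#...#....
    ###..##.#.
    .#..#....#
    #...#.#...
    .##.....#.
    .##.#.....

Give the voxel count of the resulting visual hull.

233 voxels

initial block: 10^3 = 1000
V1 z: intersect with XY mask (72 set) -- 720 left
V2 x: intersect with YZ mask (32 set) -- 233 left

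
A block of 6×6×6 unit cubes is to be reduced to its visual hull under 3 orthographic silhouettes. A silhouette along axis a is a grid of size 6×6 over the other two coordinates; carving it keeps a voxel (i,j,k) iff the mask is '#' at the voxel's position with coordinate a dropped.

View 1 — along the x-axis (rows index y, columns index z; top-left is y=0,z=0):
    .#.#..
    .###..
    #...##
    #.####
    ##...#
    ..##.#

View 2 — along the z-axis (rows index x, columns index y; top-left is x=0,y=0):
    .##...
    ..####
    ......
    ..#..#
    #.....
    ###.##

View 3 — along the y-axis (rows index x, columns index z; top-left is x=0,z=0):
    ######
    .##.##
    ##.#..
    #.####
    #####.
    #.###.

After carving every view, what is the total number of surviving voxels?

|visual hull| = 31

before carving: 216 voxels (6×6×6)
V1 x: intersect with YZ mask (19 set) -- 114 left
V2 z: intersect with XY mask (14 set) -- 42 left
V3 y: intersect with XZ mask (27 set) -- 31 left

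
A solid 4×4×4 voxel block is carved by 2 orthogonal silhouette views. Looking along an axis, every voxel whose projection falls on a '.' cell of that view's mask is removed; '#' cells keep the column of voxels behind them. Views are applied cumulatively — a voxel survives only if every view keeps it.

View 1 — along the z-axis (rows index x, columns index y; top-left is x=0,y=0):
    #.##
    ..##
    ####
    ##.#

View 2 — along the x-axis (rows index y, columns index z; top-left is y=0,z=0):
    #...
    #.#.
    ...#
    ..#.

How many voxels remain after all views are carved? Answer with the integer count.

full grid |V| = 64
step 1: project along z, AND mask (12/16) → |grid| = 48
step 2: project along x, AND mask (5/16) → |grid| = 14

14 voxels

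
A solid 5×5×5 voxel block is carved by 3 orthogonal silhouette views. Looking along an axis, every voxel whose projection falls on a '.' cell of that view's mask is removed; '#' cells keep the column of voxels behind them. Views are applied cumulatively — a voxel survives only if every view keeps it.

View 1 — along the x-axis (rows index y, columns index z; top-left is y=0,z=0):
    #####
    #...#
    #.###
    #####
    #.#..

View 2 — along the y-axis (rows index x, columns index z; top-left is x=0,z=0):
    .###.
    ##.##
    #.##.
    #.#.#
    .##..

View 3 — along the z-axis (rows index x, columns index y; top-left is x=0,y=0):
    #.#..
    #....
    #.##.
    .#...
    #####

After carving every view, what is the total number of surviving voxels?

start: 5×5×5 = 125 voxels
[1] x-view keeps 18 columns → grid now 90
[2] y-view keeps 15 columns → grid now 54
[3] z-view keeps 12 columns → grid now 26

26 voxels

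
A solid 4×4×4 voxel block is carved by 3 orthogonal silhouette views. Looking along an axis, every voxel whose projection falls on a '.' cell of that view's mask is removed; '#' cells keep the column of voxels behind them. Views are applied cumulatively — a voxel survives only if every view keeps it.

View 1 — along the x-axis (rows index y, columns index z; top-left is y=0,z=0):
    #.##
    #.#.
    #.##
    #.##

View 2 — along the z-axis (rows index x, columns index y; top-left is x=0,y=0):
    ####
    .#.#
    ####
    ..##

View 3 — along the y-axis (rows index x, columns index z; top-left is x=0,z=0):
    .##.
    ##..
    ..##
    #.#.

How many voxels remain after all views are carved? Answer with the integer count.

start: 4×4×4 = 64 voxels
carve view 1 (along x, YZ-mask fill 11/16): 44 voxels remain
carve view 2 (along z, XY-mask fill 12/16): 33 voxels remain
carve view 3 (along y, XZ-mask fill 8/16): 17 voxels remain

17 voxels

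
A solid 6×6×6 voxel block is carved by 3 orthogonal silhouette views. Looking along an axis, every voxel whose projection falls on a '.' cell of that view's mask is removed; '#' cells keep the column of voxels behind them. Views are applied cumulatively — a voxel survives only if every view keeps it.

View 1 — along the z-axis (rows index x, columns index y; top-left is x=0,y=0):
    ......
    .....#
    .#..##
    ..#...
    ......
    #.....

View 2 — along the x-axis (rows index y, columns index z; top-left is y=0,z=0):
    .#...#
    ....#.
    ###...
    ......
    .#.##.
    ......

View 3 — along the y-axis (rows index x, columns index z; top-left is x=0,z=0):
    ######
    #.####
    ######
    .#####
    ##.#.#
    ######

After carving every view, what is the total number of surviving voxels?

|visual hull| = 8

full grid |V| = 216
step 1: project along z, AND mask (6/36) → |grid| = 36
step 2: project along x, AND mask (9/36) → |grid| = 9
step 3: project along y, AND mask (32/36) → |grid| = 8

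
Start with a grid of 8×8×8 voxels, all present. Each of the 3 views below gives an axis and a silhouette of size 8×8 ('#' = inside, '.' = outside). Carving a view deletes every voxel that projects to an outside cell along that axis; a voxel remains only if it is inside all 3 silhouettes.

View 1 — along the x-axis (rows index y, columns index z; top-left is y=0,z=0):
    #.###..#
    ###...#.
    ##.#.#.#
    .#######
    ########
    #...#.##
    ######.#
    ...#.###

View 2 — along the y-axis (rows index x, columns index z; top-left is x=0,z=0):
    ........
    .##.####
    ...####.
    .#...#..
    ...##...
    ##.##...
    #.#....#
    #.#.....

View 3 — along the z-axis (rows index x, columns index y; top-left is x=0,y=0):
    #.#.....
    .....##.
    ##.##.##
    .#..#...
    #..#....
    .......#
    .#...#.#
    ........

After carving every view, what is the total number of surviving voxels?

38 voxels

initial block: 8^3 = 512
V1 x: intersect with YZ mask (44 set) -- 352 left
V2 y: intersect with XZ mask (23 set) -- 125 left
V3 z: intersect with XY mask (18 set) -- 38 left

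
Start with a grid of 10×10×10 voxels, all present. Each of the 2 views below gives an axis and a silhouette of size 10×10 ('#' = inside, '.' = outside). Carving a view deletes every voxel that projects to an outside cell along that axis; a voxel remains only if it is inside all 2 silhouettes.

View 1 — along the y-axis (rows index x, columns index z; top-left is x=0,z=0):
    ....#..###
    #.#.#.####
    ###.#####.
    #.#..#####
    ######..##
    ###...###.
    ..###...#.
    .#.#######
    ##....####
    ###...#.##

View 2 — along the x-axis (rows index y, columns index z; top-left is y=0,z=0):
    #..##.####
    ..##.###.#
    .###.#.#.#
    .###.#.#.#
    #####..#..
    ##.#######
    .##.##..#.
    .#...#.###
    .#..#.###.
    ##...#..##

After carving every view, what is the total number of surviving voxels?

full grid |V| = 1000
step 1: project along y, AND mask (64/100) → |grid| = 640
step 2: project along x, AND mask (60/100) → |grid| = 380

380 voxels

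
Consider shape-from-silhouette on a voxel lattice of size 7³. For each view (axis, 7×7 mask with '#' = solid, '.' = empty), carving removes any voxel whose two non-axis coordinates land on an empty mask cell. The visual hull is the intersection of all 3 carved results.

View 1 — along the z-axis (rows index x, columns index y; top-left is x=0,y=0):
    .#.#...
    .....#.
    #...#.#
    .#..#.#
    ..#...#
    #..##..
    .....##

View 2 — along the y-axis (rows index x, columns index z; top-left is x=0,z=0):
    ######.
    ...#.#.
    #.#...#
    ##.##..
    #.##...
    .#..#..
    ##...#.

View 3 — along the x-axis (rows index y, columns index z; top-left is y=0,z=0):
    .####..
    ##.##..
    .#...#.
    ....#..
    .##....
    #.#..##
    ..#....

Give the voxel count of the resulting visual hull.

full grid |V| = 343
  1. axis=2 (XY plane), |mask|=16  ⇒  voxels=112
  2. axis=1 (XZ plane), |mask|=23  ⇒  voxels=53
  3. axis=0 (YZ plane), |mask|=18  ⇒  voxels=21

voxel count = 21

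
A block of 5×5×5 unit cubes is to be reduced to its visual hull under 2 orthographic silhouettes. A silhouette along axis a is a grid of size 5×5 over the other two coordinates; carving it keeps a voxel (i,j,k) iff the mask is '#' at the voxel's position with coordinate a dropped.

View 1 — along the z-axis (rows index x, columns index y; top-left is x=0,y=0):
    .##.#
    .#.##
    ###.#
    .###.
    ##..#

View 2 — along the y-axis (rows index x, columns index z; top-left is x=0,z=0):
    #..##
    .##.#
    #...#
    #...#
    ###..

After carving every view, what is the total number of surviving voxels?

|visual hull| = 41

full grid |V| = 125
[1] z-view keeps 16 columns → grid now 80
[2] y-view keeps 13 columns → grid now 41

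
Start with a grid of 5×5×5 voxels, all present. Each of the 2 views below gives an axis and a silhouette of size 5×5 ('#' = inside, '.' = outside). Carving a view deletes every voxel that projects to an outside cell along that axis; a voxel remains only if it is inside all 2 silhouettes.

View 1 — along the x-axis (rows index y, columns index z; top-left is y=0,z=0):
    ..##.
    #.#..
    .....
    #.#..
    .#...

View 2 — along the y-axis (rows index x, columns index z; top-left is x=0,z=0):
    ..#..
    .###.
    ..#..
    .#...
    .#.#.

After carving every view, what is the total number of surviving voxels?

full grid |V| = 125
carve view 1 (along x, YZ-mask fill 7/25): 35 voxels remain
carve view 2 (along y, XZ-mask fill 8/25): 14 voxels remain

voxel count = 14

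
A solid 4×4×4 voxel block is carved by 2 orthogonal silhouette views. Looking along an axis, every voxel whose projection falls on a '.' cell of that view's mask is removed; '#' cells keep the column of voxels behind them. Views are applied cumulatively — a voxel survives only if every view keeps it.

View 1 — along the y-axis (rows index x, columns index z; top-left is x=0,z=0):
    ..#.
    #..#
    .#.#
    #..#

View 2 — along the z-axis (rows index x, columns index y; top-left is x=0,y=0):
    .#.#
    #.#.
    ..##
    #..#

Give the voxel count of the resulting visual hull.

full grid |V| = 64
V1 y: intersect with XZ mask (7 set) -- 28 left
V2 z: intersect with XY mask (8 set) -- 14 left

remaining voxels: 14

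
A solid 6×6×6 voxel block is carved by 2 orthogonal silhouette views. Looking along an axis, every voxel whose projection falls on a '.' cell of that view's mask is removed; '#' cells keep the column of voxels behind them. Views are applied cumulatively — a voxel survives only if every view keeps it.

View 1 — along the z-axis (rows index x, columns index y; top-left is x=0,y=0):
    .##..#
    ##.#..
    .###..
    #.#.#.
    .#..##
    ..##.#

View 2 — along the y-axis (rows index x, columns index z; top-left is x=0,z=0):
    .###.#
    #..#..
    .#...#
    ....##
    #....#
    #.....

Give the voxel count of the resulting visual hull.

full grid |V| = 216
[1] z-view keeps 18 columns → grid now 108
[2] y-view keeps 13 columns → grid now 39

remaining voxels: 39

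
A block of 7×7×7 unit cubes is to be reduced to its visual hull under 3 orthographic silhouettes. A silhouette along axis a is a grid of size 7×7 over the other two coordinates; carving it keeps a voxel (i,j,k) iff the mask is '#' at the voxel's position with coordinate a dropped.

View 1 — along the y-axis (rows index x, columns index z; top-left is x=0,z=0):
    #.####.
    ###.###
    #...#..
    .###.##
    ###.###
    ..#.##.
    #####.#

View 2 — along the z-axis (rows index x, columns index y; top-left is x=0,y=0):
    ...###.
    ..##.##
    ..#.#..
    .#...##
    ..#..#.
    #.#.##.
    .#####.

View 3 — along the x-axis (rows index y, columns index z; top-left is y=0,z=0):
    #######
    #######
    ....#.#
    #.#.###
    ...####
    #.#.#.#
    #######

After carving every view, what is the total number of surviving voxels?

74 voxels

start: 7×7×7 = 343 voxels
after view 1 [y-axis, 33 of 49 cells solid] → remaining = 231
after view 2 [z-axis, 23 of 49 cells solid] → remaining = 112
after view 3 [x-axis, 36 of 49 cells solid] → remaining = 74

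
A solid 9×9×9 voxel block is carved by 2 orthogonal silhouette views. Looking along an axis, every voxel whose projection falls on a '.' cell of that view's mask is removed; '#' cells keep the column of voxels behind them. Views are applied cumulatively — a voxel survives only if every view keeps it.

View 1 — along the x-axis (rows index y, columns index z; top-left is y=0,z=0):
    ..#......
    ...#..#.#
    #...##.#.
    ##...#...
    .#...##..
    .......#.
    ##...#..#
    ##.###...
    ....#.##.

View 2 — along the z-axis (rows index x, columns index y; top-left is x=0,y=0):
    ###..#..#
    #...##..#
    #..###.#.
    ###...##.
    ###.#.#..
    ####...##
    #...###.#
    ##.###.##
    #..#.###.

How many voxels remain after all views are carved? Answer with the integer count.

voxel count = 129

full grid |V| = 729
V1 x: intersect with YZ mask (27 set) -- 243 left
V2 z: intersect with XY mask (47 set) -- 129 left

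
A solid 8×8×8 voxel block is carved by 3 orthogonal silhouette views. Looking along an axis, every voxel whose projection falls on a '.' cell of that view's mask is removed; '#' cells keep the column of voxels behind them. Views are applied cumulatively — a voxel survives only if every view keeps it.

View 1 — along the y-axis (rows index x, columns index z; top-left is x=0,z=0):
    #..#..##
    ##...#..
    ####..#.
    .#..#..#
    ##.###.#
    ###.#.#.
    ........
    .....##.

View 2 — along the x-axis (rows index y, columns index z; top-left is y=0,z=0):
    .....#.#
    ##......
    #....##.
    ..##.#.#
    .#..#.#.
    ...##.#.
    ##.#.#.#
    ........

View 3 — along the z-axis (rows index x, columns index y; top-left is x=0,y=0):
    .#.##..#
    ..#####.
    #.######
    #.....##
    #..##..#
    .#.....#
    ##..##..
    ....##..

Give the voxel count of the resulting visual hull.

remaining voxels: 36

initial block: 8^3 = 512
carve view 1 (along y, XZ-mask fill 28/64): 224 voxels remain
carve view 2 (along x, YZ-mask fill 22/64): 80 voxels remain
carve view 3 (along z, XY-mask fill 31/64): 36 voxels remain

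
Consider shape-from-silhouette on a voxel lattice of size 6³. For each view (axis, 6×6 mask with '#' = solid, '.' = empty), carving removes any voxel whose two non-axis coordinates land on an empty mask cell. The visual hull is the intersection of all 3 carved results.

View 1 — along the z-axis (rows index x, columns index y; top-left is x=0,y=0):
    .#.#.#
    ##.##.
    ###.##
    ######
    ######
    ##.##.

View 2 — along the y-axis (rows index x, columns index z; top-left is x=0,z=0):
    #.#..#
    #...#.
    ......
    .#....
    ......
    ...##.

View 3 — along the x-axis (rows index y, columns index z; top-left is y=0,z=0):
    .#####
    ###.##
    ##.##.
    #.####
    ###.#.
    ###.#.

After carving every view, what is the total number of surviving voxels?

initial block: 6^3 = 216
carve view 1 (along z, XY-mask fill 28/36): 168 voxels remain
carve view 2 (along y, XZ-mask fill 8/36): 31 voxels remain
carve view 3 (along x, YZ-mask fill 27/36): 26 voxels remain

26 voxels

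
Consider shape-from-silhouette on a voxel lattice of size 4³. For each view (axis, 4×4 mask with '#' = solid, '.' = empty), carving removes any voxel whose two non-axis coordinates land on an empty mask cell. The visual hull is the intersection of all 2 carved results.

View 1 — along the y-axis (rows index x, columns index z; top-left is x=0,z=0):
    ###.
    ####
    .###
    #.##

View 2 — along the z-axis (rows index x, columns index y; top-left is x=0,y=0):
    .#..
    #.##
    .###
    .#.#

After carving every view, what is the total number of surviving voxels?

30 voxels

start: 4×4×4 = 64 voxels
carve view 1 (along y, XZ-mask fill 13/16): 52 voxels remain
carve view 2 (along z, XY-mask fill 9/16): 30 voxels remain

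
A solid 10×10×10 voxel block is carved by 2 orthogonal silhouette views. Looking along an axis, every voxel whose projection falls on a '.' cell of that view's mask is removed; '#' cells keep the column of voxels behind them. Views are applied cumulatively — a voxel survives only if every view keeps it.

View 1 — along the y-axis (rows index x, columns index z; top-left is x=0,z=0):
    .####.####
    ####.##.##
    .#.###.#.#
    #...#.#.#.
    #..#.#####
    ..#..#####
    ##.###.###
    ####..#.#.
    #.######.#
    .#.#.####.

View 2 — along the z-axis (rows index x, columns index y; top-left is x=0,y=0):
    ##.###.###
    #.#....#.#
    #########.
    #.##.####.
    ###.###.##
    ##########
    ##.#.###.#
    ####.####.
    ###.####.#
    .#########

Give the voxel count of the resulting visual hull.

full grid |V| = 1000
[1] y-view keeps 67 columns → grid now 670
[2] z-view keeps 78 columns → grid now 516

|visual hull| = 516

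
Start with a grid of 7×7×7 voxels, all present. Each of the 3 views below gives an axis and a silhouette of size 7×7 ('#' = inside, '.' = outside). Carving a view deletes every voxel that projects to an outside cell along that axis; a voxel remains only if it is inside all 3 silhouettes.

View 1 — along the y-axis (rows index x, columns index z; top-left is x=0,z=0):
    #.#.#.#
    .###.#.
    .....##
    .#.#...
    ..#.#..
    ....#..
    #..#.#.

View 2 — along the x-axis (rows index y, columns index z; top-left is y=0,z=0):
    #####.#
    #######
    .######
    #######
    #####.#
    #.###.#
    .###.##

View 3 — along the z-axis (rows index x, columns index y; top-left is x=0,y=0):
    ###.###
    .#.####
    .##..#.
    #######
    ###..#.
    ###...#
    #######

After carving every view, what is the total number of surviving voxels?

full grid |V| = 343
step 1: project along y, AND mask (18/49) → |grid| = 126
step 2: project along x, AND mask (42/49) → |grid| = 108
step 3: project along z, AND mask (36/49) → |grid| = 83

voxel count = 83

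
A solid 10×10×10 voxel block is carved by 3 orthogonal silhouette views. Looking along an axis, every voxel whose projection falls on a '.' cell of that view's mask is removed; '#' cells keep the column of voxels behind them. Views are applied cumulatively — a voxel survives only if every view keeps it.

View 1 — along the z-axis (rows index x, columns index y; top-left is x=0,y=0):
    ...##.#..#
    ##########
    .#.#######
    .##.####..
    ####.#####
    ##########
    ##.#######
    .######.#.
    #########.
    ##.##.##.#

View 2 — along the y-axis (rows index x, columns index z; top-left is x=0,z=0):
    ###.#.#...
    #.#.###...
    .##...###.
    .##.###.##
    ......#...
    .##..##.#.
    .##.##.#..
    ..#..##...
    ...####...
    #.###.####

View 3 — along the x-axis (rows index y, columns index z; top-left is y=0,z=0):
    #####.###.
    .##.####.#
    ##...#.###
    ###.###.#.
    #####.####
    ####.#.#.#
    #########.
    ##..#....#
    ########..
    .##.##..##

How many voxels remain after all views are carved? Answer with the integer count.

full grid |V| = 1000
carve view 1 (along z, XY-mask fill 79/100): 790 voxels remain
carve view 2 (along y, XZ-mask fill 48/100): 369 voxels remain
carve view 3 (along x, YZ-mask fill 71/100): 272 voxels remain

voxel count = 272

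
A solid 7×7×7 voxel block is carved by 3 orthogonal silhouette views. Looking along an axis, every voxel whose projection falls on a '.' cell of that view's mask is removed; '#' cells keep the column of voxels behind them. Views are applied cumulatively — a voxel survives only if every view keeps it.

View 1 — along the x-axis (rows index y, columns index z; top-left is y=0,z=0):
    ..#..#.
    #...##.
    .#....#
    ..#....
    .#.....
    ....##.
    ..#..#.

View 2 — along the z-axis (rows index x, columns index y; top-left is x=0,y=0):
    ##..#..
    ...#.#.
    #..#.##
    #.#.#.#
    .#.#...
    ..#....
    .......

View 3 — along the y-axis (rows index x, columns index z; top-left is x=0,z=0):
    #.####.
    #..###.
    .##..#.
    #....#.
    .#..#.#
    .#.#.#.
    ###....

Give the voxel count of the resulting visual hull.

before carving: 343 voxels (7×7×7)
after view 1 [x-axis, 13 of 49 cells solid] → remaining = 91
after view 2 [z-axis, 16 of 49 cells solid] → remaining = 29
after view 3 [y-axis, 23 of 49 cells solid] → remaining = 17

remaining voxels: 17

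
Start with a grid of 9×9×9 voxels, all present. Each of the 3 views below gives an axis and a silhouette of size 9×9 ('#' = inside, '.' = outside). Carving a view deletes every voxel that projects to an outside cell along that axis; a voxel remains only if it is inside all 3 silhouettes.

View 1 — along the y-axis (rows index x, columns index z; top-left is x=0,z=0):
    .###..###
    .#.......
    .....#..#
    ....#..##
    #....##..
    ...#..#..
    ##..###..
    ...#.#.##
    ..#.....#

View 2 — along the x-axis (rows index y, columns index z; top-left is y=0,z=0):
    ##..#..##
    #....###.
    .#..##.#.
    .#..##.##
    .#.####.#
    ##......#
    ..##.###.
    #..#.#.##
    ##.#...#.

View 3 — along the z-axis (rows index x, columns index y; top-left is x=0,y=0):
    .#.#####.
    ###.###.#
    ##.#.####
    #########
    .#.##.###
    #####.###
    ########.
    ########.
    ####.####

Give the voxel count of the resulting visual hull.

initial block: 9^3 = 729
V1 y: intersect with XZ mask (28 set) -- 252 left
V2 x: intersect with YZ mask (41 set) -- 132 left
V3 z: intersect with XY mask (67 set) -- 112 left

112 voxels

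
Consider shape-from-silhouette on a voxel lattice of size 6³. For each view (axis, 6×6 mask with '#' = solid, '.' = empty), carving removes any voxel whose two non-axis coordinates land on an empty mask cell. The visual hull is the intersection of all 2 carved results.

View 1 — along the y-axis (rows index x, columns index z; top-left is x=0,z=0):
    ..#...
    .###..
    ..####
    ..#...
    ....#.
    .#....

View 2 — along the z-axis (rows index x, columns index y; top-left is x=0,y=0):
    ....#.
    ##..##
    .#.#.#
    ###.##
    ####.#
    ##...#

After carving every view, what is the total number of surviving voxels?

|visual hull| = 38

full grid |V| = 216
step 1: project along y, AND mask (11/36) → |grid| = 66
step 2: project along z, AND mask (21/36) → |grid| = 38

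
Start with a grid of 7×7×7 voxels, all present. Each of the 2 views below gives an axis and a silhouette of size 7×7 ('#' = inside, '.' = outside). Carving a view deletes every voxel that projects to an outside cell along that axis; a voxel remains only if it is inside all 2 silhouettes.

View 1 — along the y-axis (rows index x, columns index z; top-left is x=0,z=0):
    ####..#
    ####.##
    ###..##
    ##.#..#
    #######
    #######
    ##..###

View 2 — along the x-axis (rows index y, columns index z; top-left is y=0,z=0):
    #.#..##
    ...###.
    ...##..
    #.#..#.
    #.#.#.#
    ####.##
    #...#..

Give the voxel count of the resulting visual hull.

|visual hull| = 130

initial block: 7^3 = 343
step 1: project along y, AND mask (39/49) → |grid| = 273
step 2: project along x, AND mask (24/49) → |grid| = 130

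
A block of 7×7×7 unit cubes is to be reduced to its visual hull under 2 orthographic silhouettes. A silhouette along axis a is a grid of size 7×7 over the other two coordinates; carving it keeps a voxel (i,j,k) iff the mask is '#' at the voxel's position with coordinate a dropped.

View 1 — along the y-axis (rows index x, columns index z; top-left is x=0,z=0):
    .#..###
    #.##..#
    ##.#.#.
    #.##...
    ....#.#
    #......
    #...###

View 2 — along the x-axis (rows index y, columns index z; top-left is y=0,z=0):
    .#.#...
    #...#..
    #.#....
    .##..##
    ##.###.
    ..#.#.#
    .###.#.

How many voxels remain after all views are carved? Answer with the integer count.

before carving: 343 voxels (7×7×7)
  1. axis=1 (XZ plane), |mask|=22  ⇒  voxels=154
  2. axis=0 (YZ plane), |mask|=22  ⇒  voxels=66

66 voxels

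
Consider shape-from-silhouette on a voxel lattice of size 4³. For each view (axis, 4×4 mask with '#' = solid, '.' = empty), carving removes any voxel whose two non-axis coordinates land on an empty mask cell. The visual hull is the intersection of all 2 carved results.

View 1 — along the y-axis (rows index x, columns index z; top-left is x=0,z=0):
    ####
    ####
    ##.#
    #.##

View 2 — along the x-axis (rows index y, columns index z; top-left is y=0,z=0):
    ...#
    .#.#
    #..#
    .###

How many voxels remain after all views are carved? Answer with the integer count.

before carving: 64 voxels (4×4×4)
[1] y-view keeps 14 columns → grid now 56
[2] x-view keeps 8 columns → grid now 29

29 voxels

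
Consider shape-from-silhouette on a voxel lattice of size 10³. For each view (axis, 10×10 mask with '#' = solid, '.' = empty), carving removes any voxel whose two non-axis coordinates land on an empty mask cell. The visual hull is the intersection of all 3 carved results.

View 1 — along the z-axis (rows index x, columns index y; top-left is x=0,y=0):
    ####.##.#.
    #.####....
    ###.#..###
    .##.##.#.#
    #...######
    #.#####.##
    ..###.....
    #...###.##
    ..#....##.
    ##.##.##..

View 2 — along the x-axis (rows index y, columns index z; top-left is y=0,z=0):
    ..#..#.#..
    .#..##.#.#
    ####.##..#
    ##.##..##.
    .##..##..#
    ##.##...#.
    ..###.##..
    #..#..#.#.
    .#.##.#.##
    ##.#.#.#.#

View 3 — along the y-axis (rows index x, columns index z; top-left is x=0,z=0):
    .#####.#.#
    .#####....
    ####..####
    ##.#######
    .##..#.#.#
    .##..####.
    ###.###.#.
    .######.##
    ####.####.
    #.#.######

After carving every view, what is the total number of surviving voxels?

before carving: 1000 voxels (10×10×10)
step 1: project along z, AND mask (58/100) → |grid| = 580
step 2: project along x, AND mask (52/100) → |grid| = 301
step 3: project along y, AND mask (71/100) → |grid| = 217

remaining voxels: 217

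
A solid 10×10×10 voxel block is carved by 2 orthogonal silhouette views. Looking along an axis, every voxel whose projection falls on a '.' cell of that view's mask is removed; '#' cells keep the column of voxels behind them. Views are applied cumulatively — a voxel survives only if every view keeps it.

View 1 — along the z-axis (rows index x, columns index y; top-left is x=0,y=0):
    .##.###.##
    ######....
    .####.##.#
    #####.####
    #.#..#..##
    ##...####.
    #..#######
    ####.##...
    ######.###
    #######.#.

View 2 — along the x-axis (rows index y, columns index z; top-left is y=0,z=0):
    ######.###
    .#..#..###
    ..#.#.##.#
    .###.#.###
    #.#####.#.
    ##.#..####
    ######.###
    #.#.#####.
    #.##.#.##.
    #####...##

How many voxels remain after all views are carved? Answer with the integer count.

488 voxels

initial block: 10^3 = 1000
step 1: project along z, AND mask (71/100) → |grid| = 710
step 2: project along x, AND mask (69/100) → |grid| = 488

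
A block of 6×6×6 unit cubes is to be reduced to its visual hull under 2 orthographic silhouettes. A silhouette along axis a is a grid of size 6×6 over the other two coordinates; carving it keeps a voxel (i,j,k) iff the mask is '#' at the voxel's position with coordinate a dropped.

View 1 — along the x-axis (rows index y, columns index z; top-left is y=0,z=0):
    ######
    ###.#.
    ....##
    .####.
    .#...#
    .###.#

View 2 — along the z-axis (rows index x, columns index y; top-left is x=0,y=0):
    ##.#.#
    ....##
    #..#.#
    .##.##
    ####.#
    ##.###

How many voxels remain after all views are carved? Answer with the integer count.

before carving: 216 voxels (6×6×6)
after view 1 [x-axis, 22 of 36 cells solid] → remaining = 132
after view 2 [z-axis, 23 of 36 cells solid] → remaining = 90

90 voxels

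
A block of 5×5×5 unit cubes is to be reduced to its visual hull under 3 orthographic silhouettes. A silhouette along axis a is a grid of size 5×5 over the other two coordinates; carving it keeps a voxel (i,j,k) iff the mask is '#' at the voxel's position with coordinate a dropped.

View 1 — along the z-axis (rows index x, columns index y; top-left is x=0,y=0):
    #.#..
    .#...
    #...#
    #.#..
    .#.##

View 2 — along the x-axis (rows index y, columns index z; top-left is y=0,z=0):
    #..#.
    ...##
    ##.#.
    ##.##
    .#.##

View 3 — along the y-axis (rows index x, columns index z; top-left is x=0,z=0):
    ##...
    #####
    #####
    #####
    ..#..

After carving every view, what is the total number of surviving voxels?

remaining voxels: 15

full grid |V| = 125
step 1: project along z, AND mask (10/25) → |grid| = 50
step 2: project along x, AND mask (14/25) → |grid| = 26
step 3: project along y, AND mask (18/25) → |grid| = 15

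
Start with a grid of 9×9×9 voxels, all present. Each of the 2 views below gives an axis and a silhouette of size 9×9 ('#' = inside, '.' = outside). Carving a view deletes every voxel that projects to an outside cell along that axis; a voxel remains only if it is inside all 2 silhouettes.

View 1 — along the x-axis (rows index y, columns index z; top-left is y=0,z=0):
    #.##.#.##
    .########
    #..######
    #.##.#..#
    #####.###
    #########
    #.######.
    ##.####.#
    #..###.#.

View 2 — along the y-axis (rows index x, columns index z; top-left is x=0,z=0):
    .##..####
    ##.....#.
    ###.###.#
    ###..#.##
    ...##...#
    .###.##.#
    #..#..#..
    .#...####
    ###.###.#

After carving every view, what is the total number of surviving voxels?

|visual hull| = 307

start: 9×9×9 = 729 voxels
carve view 1 (along x, YZ-mask fill 62/81): 558 voxels remain
carve view 2 (along y, XZ-mask fill 46/81): 307 voxels remain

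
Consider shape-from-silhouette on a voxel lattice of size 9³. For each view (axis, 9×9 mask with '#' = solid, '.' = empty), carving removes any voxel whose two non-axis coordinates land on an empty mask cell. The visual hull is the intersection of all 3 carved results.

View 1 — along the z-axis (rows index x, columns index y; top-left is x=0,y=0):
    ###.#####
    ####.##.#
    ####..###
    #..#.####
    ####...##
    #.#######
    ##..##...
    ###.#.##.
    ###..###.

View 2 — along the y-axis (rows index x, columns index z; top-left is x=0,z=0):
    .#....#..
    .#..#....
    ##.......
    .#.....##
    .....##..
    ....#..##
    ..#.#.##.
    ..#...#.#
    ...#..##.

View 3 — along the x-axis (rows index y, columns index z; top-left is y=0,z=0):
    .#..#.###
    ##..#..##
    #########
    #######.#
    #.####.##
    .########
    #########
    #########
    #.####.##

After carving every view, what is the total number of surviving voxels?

full grid |V| = 729
V1 z: intersect with XY mask (58 set) -- 522 left
V2 y: intersect with XZ mask (24 set) -- 150 left
V3 x: intersect with YZ mask (67 set) -- 124 left

|visual hull| = 124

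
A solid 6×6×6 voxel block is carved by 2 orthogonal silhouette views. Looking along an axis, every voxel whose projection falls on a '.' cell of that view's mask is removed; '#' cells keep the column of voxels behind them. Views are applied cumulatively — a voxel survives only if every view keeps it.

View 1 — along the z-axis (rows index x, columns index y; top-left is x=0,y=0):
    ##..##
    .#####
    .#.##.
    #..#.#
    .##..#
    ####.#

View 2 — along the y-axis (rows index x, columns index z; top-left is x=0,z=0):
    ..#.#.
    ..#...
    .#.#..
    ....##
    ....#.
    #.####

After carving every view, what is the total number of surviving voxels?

voxel count = 53

start: 6×6×6 = 216 voxels
step 1: project along z, AND mask (23/36) → |grid| = 138
step 2: project along y, AND mask (13/36) → |grid| = 53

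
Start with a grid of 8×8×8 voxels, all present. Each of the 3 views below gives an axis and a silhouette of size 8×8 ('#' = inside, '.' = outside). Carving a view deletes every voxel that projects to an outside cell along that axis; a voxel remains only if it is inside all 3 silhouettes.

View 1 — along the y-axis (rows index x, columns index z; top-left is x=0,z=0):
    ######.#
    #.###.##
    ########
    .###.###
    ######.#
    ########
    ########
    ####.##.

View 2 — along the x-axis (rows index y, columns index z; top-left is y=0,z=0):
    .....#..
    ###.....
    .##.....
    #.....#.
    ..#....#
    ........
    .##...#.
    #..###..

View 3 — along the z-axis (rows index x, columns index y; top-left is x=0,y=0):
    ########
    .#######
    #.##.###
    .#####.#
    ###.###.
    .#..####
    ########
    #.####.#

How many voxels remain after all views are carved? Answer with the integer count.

voxel count = 96

full grid |V| = 512
  1. axis=1 (XZ plane), |mask|=56  ⇒  voxels=448
  2. axis=0 (YZ plane), |mask|=17  ⇒  voxels=121
  3. axis=2 (XY plane), |mask|=52  ⇒  voxels=96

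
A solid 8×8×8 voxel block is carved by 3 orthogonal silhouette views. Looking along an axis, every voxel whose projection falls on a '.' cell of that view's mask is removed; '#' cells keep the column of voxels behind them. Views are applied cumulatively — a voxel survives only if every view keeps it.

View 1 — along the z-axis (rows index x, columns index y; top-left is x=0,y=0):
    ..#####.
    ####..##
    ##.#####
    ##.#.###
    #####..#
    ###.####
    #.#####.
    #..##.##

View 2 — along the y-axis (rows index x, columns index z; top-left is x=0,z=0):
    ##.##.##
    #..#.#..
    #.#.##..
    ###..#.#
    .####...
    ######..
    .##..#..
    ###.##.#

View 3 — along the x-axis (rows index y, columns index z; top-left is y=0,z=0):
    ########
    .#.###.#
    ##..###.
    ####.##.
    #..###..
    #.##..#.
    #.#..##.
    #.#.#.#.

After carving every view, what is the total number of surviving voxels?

voxel count = 142

start: 8×8×8 = 512 voxels
step 1: project along z, AND mask (48/64) → |grid| = 384
step 2: project along y, AND mask (37/64) → |grid| = 220
step 3: project along x, AND mask (40/64) → |grid| = 142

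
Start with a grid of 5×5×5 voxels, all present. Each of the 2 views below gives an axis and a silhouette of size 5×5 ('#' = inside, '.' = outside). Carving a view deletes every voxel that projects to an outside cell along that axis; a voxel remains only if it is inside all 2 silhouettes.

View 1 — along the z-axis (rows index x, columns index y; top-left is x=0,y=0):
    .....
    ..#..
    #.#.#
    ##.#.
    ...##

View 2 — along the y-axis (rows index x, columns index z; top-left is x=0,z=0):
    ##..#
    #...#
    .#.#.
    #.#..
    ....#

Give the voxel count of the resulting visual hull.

start: 5×5×5 = 125 voxels
step 1: project along z, AND mask (9/25) → |grid| = 45
step 2: project along y, AND mask (10/25) → |grid| = 16

remaining voxels: 16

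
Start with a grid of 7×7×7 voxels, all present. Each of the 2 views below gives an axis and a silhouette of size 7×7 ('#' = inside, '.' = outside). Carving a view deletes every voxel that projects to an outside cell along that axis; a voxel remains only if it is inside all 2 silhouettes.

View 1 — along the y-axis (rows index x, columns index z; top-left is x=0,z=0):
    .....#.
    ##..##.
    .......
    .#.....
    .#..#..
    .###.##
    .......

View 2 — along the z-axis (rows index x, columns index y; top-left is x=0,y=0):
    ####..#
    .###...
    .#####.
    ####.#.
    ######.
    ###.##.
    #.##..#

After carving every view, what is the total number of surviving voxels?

|visual hull| = 59

initial block: 7^3 = 343
  1. axis=1 (XZ plane), |mask|=13  ⇒  voxels=91
  2. axis=2 (XY plane), |mask|=33  ⇒  voxels=59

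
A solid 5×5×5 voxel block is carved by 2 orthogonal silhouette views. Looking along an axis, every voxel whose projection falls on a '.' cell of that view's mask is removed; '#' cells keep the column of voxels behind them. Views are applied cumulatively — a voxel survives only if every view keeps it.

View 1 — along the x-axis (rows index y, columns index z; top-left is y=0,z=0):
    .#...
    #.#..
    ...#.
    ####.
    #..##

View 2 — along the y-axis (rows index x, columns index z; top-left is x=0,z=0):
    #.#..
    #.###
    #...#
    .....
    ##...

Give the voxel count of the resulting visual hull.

full grid |V| = 125
carve view 1 (along x, YZ-mask fill 11/25): 55 voxels remain
carve view 2 (along y, XZ-mask fill 10/25): 23 voxels remain

remaining voxels: 23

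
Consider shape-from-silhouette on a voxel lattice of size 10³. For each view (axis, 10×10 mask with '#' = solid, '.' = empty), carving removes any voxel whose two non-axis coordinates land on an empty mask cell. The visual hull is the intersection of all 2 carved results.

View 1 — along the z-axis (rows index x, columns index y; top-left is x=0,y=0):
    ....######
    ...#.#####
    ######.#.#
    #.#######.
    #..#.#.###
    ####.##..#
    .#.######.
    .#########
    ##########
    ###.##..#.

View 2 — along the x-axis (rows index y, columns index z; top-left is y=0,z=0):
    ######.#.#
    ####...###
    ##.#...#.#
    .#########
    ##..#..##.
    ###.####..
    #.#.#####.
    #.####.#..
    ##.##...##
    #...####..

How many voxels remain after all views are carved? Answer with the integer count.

voxel count = 477

before carving: 1000 voxels (10×10×10)
carve view 1 (along z, XY-mask fill 73/100): 730 voxels remain
carve view 2 (along x, YZ-mask fill 65/100): 477 voxels remain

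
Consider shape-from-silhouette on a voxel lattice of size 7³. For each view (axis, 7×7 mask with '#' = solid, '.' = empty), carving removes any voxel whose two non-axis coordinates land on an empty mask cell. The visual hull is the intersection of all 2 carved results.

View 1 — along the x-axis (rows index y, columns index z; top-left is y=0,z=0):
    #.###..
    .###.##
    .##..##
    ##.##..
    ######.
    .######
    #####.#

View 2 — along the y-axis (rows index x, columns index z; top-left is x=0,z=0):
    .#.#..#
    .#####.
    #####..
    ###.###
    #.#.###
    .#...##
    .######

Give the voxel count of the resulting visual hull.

start: 7×7×7 = 343 voxels
step 1: project along x, AND mask (35/49) → |grid| = 245
step 2: project along y, AND mask (33/49) → |grid| = 167

voxel count = 167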